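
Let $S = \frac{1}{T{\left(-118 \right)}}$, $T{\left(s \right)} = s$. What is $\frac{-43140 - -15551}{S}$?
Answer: $3255502$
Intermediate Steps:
$S = - \frac{1}{118}$ ($S = \frac{1}{-118} = - \frac{1}{118} \approx -0.0084746$)
$\frac{-43140 - -15551}{S} = \frac{-43140 - -15551}{- \frac{1}{118}} = \left(-43140 + 15551\right) \left(-118\right) = \left(-27589\right) \left(-118\right) = 3255502$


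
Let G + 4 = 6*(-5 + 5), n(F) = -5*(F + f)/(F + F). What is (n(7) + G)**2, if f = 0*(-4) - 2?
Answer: 6561/196 ≈ 33.474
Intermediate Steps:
f = -2 (f = 0 - 2 = -2)
n(F) = -5*(-2 + F)/(2*F) (n(F) = -5*(F - 2)/(F + F) = -5*(-2 + F)/(2*F))
G = -4 (G = -4 + 6*(-5 + 5) = -4 + 6*0 = -4 + 0 = -4)
(n(7) + G)**2 = ((-5/2 + 5/7) - 4)**2 = (-25/14 - 4)**2 = (-81/14)**2 = 6561/196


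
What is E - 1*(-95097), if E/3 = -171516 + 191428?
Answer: 154833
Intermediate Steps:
E = 59736 (E = 3*(-171516 + 191428) = 3*19912 = 59736)
E - 1*(-95097) = 59736 - 1*(-95097) = 59736 + 95097 = 154833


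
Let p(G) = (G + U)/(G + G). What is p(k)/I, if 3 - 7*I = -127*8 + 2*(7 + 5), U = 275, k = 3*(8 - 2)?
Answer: 2051/35820 ≈ 0.057258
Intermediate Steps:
k = 18 (k = 3*6 = 18)
I = 995/7 (I = 3/7 - (-127*8 + 2*(7 + 5))/7 = 3/7 - (-1016 + 2*12)/7 = 3/7 - (-1016 + 24)/7 = 3/7 - ⅐*(-992) = 3/7 + 992/7 = 995/7 ≈ 142.14)
p(G) = (275 + G)/(2*G) (p(G) = (G + 275)/(G + G) = (275 + G)/((2*G)) = (275 + G)*(1/(2*G)) = (275 + G)/(2*G))
p(k)/I = ((½)*(275 + 18)/18)/(995/7) = ((½)*(1/18)*293)*(7/995) = (293/36)*(7/995) = 2051/35820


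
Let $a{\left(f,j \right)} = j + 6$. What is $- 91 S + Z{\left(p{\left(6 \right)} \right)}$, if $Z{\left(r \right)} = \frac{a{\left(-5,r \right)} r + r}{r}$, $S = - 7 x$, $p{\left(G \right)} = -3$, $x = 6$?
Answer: $3826$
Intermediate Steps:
$a{\left(f,j \right)} = 6 + j$
$S = -42$ ($S = \left(-7\right) 6 = -42$)
$Z{\left(r \right)} = \frac{r + r \left(6 + r\right)}{r}$ ($Z{\left(r \right)} = \frac{\left(6 + r\right) r + r}{r} = \frac{r \left(6 + r\right) + r}{r} = \frac{r + r \left(6 + r\right)}{r}$)
$- 91 S + Z{\left(p{\left(6 \right)} \right)} = \left(-91\right) \left(-42\right) + \left(7 - 3\right) = 3822 + 4 = 3826$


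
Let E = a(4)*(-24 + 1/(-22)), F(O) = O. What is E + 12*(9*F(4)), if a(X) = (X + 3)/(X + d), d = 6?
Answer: 91337/220 ≈ 415.17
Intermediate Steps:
a(X) = (3 + X)/(6 + X) (a(X) = (X + 3)/(X + 6) = (3 + X)/(6 + X))
E = -3703/220 (E = ((3 + 4)/(6 + 4))*(-24 + 1/(-22)) = (7/10)*(-24 - 1/22) = ((⅒)*7)*(-529/22) = (7/10)*(-529/22) = -3703/220 ≈ -16.832)
E + 12*(9*F(4)) = -3703/220 + 12*(9*4) = -3703/220 + 12*36 = -3703/220 + 432 = 91337/220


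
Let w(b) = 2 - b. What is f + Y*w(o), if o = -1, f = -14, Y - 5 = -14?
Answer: -41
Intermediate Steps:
Y = -9 (Y = 5 - 14 = -9)
f + Y*w(o) = -14 - 9*(2 - 1*(-1)) = -14 - 9*(2 + 1) = -14 - 9*3 = -14 - 27 = -41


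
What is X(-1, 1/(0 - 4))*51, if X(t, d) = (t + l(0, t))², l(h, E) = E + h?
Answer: 204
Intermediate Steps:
X(t, d) = 4*t² (X(t, d) = (t + (t + 0))² = (t + t)² = (2*t)² = 4*t²)
X(-1, 1/(0 - 4))*51 = (4*(-1)²)*51 = (4*1)*51 = 4*51 = 204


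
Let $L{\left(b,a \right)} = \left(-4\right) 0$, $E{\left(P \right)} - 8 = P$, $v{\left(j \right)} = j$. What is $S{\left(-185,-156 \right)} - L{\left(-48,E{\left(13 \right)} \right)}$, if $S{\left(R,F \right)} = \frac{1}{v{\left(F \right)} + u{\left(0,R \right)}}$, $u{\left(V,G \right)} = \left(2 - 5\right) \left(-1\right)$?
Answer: $- \frac{1}{153} \approx -0.0065359$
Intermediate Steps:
$E{\left(P \right)} = 8 + P$
$L{\left(b,a \right)} = 0$
$u{\left(V,G \right)} = 3$ ($u{\left(V,G \right)} = \left(-3\right) \left(-1\right) = 3$)
$S{\left(R,F \right)} = \frac{1}{3 + F}$ ($S{\left(R,F \right)} = \frac{1}{F + 3} = \frac{1}{3 + F}$)
$S{\left(-185,-156 \right)} - L{\left(-48,E{\left(13 \right)} \right)} = \frac{1}{3 - 156} - 0 = \frac{1}{-153} + 0 = - \frac{1}{153} + 0 = - \frac{1}{153}$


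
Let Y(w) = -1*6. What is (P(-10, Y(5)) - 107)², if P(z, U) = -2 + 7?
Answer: 10404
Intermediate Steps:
Y(w) = -6
P(z, U) = 5
(P(-10, Y(5)) - 107)² = (5 - 107)² = (-102)² = 10404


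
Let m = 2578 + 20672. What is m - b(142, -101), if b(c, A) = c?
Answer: 23108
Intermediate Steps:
m = 23250
m - b(142, -101) = 23250 - 1*142 = 23250 - 142 = 23108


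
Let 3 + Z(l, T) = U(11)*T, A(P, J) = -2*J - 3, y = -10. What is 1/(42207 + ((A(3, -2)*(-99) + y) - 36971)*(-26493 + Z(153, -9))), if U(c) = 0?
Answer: 1/982513887 ≈ 1.0178e-9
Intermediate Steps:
A(P, J) = -3 - 2*J
Z(l, T) = -3 (Z(l, T) = -3 + 0*T = -3 + 0 = -3)
1/(42207 + ((A(3, -2)*(-99) + y) - 36971)*(-26493 + Z(153, -9))) = 1/(42207 + (((-3 - 2*(-2))*(-99) - 10) - 36971)*(-26493 - 3)) = 1/(42207 + (((-3 + 4)*(-99) - 10) - 36971)*(-26496)) = 1/(42207 + ((1*(-99) - 10) - 36971)*(-26496)) = 1/(42207 + ((-99 - 10) - 36971)*(-26496)) = 1/(42207 + (-109 - 36971)*(-26496)) = 1/(42207 - 37080*(-26496)) = 1/(42207 + 982471680) = 1/982513887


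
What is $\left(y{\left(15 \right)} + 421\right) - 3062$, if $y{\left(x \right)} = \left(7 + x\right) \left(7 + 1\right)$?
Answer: $-2465$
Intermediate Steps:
$y{\left(x \right)} = 56 + 8 x$ ($y{\left(x \right)} = \left(7 + x\right) 8 = 56 + 8 x$)
$\left(y{\left(15 \right)} + 421\right) - 3062 = \left(\left(56 + 8 \cdot 15\right) + 421\right) - 3062 = \left(\left(56 + 120\right) + 421\right) - 3062 = \left(176 + 421\right) - 3062 = 597 - 3062 = -2465$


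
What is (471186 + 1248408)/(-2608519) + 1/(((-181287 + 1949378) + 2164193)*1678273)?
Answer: -11348367857609825489/17214780451415467108 ≈ -0.65922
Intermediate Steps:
(471186 + 1248408)/(-2608519) + 1/(((-181287 + 1949378) + 2164193)*1678273) = 1719594*(-1/2608519) + (1/1678273)/(1768091 + 2164193) = -1719594/2608519 + (1/1678273)/3932284 = -1719594/2608519 + (1/3932284)*(1/1678273) = -1719594/2608519 + 1/6599446065532 = -11348367857609825489/17214780451415467108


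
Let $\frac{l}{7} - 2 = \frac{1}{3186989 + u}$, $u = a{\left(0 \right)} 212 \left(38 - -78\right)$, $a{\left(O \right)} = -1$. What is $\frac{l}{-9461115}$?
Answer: $- \frac{140551}{94983497437} \approx -1.4797 \cdot 10^{-6}$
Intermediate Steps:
$u = -24592$ ($u = \left(-1\right) 212 \left(38 - -78\right) = - 212 \left(38 + 78\right) = \left(-212\right) 116 = -24592$)
$l = \frac{6324795}{451771}$ ($l = 14 + \frac{7}{3186989 - 24592} = 14 + \frac{7}{3162397} = 14 + 7 \cdot \frac{1}{3162397} = 14 + \frac{1}{451771} = \frac{6324795}{451771} \approx 14.0$)
$\frac{l}{-9461115} = \frac{6324795}{451771 \left(-9461115\right)} = \frac{6324795}{451771} \left(- \frac{1}{9461115}\right) = - \frac{140551}{94983497437}$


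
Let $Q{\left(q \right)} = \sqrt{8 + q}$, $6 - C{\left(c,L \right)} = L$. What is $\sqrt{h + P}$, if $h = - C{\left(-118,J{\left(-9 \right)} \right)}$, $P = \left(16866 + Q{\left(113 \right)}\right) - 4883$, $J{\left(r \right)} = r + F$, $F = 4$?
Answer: $\sqrt{11983} \approx 109.47$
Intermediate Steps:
$J{\left(r \right)} = 4 + r$ ($J{\left(r \right)} = r + 4 = 4 + r$)
$C{\left(c,L \right)} = 6 - L$
$P = 11994$ ($P = \left(16866 + \sqrt{8 + 113}\right) - 4883 = \left(16866 + \sqrt{121}\right) - 4883 = \left(16866 + 11\right) - 4883 = 16877 - 4883 = 11994$)
$h = -11$ ($h = - (6 - \left(4 - 9\right)) = - (6 - -5) = - (6 + 5) = \left(-1\right) 11 = -11$)
$\sqrt{h + P} = \sqrt{-11 + 11994} = \sqrt{11983}$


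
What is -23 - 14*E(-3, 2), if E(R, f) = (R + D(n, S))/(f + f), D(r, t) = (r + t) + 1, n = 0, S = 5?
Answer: -67/2 ≈ -33.500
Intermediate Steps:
D(r, t) = 1 + r + t
E(R, f) = (6 + R)/(2*f) (E(R, f) = (R + (1 + 0 + 5))/(f + f) = (R + 6)/((2*f)) = (6 + R)*(1/(2*f)) = (6 + R)/(2*f))
-23 - 14*E(-3, 2) = -23 - 7*(6 - 3)/2 = -23 - 7*3/2 = -23 - 14*3/4 = -23 - 21/2 = -67/2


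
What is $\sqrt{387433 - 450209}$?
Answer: $2 i \sqrt{15694} \approx 250.55 i$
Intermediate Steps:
$\sqrt{387433 - 450209} = \sqrt{-62776} = 2 i \sqrt{15694}$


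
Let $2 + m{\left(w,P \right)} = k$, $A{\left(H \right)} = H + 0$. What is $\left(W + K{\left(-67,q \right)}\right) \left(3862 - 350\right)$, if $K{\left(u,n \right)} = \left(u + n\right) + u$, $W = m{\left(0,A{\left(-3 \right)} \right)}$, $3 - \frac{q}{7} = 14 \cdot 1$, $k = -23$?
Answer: $-828832$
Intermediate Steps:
$A{\left(H \right)} = H$
$q = -77$ ($q = 21 - 7 \cdot 14 \cdot 1 = 21 - 98 = -77$)
$m{\left(w,P \right)} = -25$ ($m{\left(w,P \right)} = -2 - 23 = -25$)
$W = -25$
$K{\left(u,n \right)} = n + 2 u$ ($K{\left(u,n \right)} = \left(n + u\right) + u = n + 2 u$)
$\left(W + K{\left(-67,q \right)}\right) \left(3862 - 350\right) = \left(-25 + \left(-77 + 2 \left(-67\right)\right)\right) \left(3862 - 350\right) = \left(-25 - 211\right) 3512 = \left(-236\right) 3512 = -828832$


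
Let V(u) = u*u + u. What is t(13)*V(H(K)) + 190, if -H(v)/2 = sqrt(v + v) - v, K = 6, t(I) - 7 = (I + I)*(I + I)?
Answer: 139522 - 68300*sqrt(3) ≈ 21223.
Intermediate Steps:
t(I) = 7 + 4*I**2 (t(I) = 7 + (I + I)*(I + I) = 7 + (2*I)*(2*I) = 7 + 4*I**2)
H(v) = 2*v - 2*sqrt(2)*sqrt(v) (H(v) = -2*(sqrt(v + v) - v) = -2*(sqrt(2*v) - v) = -2*(sqrt(2)*sqrt(v) - v) = -2*(-v + sqrt(2)*sqrt(v)) = 2*v - 2*sqrt(2)*sqrt(v))
V(u) = u + u**2 (V(u) = u**2 + u = u + u**2)
t(13)*V(H(K)) + 190 = (7 + 4*13**2)*((2*6 - 2*sqrt(2)*sqrt(6))*(1 + (2*6 - 2*sqrt(2)*sqrt(6)))) + 190 = (7 + 4*169)*((12 - 4*sqrt(3))*(1 + (12 - 4*sqrt(3)))) + 190 = (7 + 676)*((12 - 4*sqrt(3))*(13 - 4*sqrt(3))) + 190 = 683*((12 - 4*sqrt(3))*(13 - 4*sqrt(3))) + 190 = 683*(12 - 4*sqrt(3))*(13 - 4*sqrt(3)) + 190 = 190 + 683*(12 - 4*sqrt(3))*(13 - 4*sqrt(3))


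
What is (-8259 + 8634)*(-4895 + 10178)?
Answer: 1981125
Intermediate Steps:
(-8259 + 8634)*(-4895 + 10178) = 375*5283 = 1981125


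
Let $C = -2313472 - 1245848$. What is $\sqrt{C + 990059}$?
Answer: $i \sqrt{2569261} \approx 1602.9 i$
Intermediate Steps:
$C = -3559320$
$\sqrt{C + 990059} = \sqrt{-3559320 + 990059} = \sqrt{-2569261} = i \sqrt{2569261}$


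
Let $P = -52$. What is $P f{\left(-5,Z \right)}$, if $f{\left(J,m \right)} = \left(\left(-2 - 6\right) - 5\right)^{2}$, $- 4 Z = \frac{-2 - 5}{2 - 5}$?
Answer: $-8788$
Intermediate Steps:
$Z = - \frac{7}{12}$ ($Z = - \frac{\left(-2 - 5\right) \frac{1}{2 - 5}}{4} = - \frac{\left(-7\right) \frac{1}{-3}}{4} = - \frac{\left(-7\right) \left(- \frac{1}{3}\right)}{4} = \left(- \frac{1}{4}\right) \frac{7}{3} = - \frac{7}{12} \approx -0.58333$)
$f{\left(J,m \right)} = 169$ ($f{\left(J,m \right)} = \left(\left(-2 - 6\right) - 5\right)^{2} = \left(-8 - 5\right)^{2} = \left(-13\right)^{2} = 169$)
$P f{\left(-5,Z \right)} = \left(-52\right) 169 = -8788$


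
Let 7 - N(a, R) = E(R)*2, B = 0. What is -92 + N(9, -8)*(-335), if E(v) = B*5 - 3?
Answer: -4447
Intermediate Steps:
E(v) = -3 (E(v) = 0*5 - 3 = 0 - 3 = -3)
N(a, R) = 13 (N(a, R) = 7 - (-3)*2 = 7 - 1*(-6) = 7 + 6 = 13)
-92 + N(9, -8)*(-335) = -92 + 13*(-335) = -92 - 4355 = -4447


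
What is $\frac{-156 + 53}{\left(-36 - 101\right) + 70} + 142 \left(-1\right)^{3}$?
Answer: $- \frac{9411}{67} \approx -140.46$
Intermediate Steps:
$\frac{-156 + 53}{\left(-36 - 101\right) + 70} + 142 \left(-1\right)^{3} = - \frac{103}{\left(-36 - 101\right) + 70} + 142 \left(-1\right) = - \frac{103}{-137 + 70} - 142 = - \frac{103}{-67} - 142 = \left(-103\right) \left(- \frac{1}{67}\right) - 142 = \frac{103}{67} - 142 = - \frac{9411}{67}$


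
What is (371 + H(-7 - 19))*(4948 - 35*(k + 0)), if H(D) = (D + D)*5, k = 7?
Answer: 522033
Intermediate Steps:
H(D) = 10*D (H(D) = (2*D)*5 = 10*D)
(371 + H(-7 - 19))*(4948 - 35*(k + 0)) = (371 + 10*(-7 - 19))*(4948 - 35*(7 + 0)) = (371 + 10*(-26))*(4948 - 35*7) = (371 - 260)*(4948 - 245) = 111*4703 = 522033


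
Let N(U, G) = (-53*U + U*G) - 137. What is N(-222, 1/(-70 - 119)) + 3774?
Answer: 970463/63 ≈ 15404.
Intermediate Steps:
N(U, G) = -137 - 53*U + G*U (N(U, G) = (-53*U + G*U) - 137 = -137 - 53*U + G*U)
N(-222, 1/(-70 - 119)) + 3774 = (-137 - 53*(-222) - 222/(-70 - 119)) + 3774 = (-137 + 11766 - 222/(-189)) + 3774 = (-137 + 11766 - 1/189*(-222)) + 3774 = (-137 + 11766 + 74/63) + 3774 = 732701/63 + 3774 = 970463/63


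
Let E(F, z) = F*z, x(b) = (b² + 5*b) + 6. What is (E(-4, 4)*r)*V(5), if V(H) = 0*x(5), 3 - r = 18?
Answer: 0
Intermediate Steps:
r = -15 (r = 3 - 1*18 = 3 - 18 = -15)
x(b) = 6 + b² + 5*b
V(H) = 0 (V(H) = 0*(6 + 5² + 5*5) = 0*(6 + 25 + 25) = 0*56 = 0)
(E(-4, 4)*r)*V(5) = (-4*4*(-15))*0 = -16*(-15)*0 = 240*0 = 0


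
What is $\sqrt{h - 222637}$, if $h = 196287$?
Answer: $5 i \sqrt{1054} \approx 162.33 i$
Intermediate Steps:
$\sqrt{h - 222637} = \sqrt{196287 - 222637} = \sqrt{-26350} = 5 i \sqrt{1054}$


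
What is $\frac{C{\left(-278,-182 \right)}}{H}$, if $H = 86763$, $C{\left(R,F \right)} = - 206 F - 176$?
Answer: $\frac{37316}{86763} \approx 0.43009$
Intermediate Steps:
$C{\left(R,F \right)} = -176 - 206 F$
$\frac{C{\left(-278,-182 \right)}}{H} = \frac{-176 - -37492}{86763} = \left(-176 + 37492\right) \frac{1}{86763} = 37316 \cdot \frac{1}{86763} = \frac{37316}{86763}$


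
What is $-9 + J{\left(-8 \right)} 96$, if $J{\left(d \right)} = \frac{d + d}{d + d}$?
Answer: $87$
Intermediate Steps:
$J{\left(d \right)} = 1$ ($J{\left(d \right)} = \frac{2 d}{2 d} = 2 d \frac{1}{2 d} = 1$)
$-9 + J{\left(-8 \right)} 96 = -9 + 1 \cdot 96 = -9 + 96 = 87$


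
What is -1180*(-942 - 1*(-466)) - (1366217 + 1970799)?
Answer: -2775336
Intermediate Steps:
-1180*(-942 - 1*(-466)) - (1366217 + 1970799) = -1180*(-942 + 466) - 1*3337016 = -1180*(-476) - 3337016 = 561680 - 3337016 = -2775336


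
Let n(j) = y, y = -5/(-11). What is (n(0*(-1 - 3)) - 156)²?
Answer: 2927521/121 ≈ 24194.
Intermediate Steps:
y = 5/11 (y = -5*(-1/11) = 5/11 ≈ 0.45455)
n(j) = 5/11
(n(0*(-1 - 3)) - 156)² = (5/11 - 156)² = (-1711/11)² = 2927521/121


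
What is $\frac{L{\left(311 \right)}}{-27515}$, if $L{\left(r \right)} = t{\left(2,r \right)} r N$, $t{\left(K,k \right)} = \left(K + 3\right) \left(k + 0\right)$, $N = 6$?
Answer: $- \frac{580326}{5503} \approx -105.46$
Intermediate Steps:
$t{\left(K,k \right)} = k \left(3 + K\right)$ ($t{\left(K,k \right)} = \left(3 + K\right) k = k \left(3 + K\right)$)
$L{\left(r \right)} = 30 r^{2}$ ($L{\left(r \right)} = r \left(3 + 2\right) r 6 = r 5 r 6 = 5 r r 6 = 5 r^{2} \cdot 6 = 30 r^{2}$)
$\frac{L{\left(311 \right)}}{-27515} = \frac{30 \cdot 311^{2}}{-27515} = 30 \cdot 96721 \left(- \frac{1}{27515}\right) = 2901630 \left(- \frac{1}{27515}\right) = - \frac{580326}{5503}$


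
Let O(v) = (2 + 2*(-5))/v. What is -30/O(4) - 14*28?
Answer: -377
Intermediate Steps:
O(v) = -8/v (O(v) = (2 - 10)/v = -8/v)
-30/O(4) - 14*28 = -30/((-8/4)) - 14*28 = -30/((-8*¼)) - 392 = -30/(-2) - 392 = -30*(-½) - 392 = 15 - 392 = -377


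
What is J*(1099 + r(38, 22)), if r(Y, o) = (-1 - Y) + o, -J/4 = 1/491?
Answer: -4328/491 ≈ -8.8147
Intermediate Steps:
J = -4/491 ≈ -0.0081466
r(Y, o) = -1 + o - Y
J*(1099 + r(38, 22)) = -4*(1099 + (-1 + 22 - 1*38))/491 = -4*(1099 + (-1 + 22 - 38))/491 = -4*(1099 - 17)/491 = -4/491*1082 = -4328/491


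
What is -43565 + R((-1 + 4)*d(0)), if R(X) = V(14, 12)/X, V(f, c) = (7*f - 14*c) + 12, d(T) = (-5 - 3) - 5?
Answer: -1698977/39 ≈ -43564.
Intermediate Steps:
d(T) = -13 (d(T) = -8 - 5 = -13)
V(f, c) = 12 - 14*c + 7*f (V(f, c) = (-14*c + 7*f) + 12 = 12 - 14*c + 7*f)
R(X) = -58/X (R(X) = (12 - 14*12 + 7*14)/X = (12 - 168 + 98)/X = -58/X)
-43565 + R((-1 + 4)*d(0)) = -43565 - 58*(-1/(13*(-1 + 4))) = -43565 - 58/(3*(-13)) = -43565 - 58/(-39) = -43565 - 58*(-1/39) = -43565 + 58/39 = -1698977/39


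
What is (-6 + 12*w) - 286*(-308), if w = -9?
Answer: 87974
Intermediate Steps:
(-6 + 12*w) - 286*(-308) = (-6 + 12*(-9)) - 286*(-308) = (-6 - 108) + 88088 = -114 + 88088 = 87974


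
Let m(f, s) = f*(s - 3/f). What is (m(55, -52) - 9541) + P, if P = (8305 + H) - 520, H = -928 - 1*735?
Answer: -6282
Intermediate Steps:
H = -1663 (H = -928 - 735 = -1663)
P = 6122 (P = (8305 - 1663) - 520 = 6642 - 520 = 6122)
(m(55, -52) - 9541) + P = ((-3 + 55*(-52)) - 9541) + 6122 = ((-3 - 2860) - 9541) + 6122 = (-2863 - 9541) + 6122 = -12404 + 6122 = -6282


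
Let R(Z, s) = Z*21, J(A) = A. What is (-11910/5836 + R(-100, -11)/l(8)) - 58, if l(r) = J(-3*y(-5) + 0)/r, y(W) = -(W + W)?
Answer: 1458881/2918 ≈ 499.96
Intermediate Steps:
y(W) = -2*W
l(r) = -30/r (l(r) = (-(-6)*(-5) + 0)/r = (-3*10 + 0)/r = (-30 + 0)/r = -30/r)
R(Z, s) = 21*Z
(-11910/5836 + R(-100, -11)/l(8)) - 58 = (-11910/5836 + (21*(-100))/((-30/8))) - 58 = (-11910*1/5836 - 2100/((-30*⅛))) - 58 = (-5955/2918 - 2100/(-15/4)) - 58 = (-5955/2918 - 2100*(-4/15)) - 58 = (-5955/2918 + 560) - 58 = 1628125/2918 - 58 = 1458881/2918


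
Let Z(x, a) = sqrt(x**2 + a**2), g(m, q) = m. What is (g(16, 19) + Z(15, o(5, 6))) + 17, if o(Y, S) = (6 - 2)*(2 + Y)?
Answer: 33 + sqrt(1009) ≈ 64.765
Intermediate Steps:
o(Y, S) = 8 + 4*Y (o(Y, S) = 4*(2 + Y) = 8 + 4*Y)
Z(x, a) = sqrt(a**2 + x**2)
(g(16, 19) + Z(15, o(5, 6))) + 17 = (16 + sqrt((8 + 4*5)**2 + 15**2)) + 17 = (16 + sqrt((8 + 20)**2 + 225)) + 17 = (16 + sqrt(28**2 + 225)) + 17 = (16 + sqrt(784 + 225)) + 17 = (16 + sqrt(1009)) + 17 = 33 + sqrt(1009)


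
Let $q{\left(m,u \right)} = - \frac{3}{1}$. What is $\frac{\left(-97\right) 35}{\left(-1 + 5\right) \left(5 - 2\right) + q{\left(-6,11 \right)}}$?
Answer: $- \frac{3395}{9} \approx -377.22$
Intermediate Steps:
$q{\left(m,u \right)} = -3$ ($q{\left(m,u \right)} = \left(-3\right) 1 = -3$)
$\frac{\left(-97\right) 35}{\left(-1 + 5\right) \left(5 - 2\right) + q{\left(-6,11 \right)}} = \frac{\left(-97\right) 35}{\left(-1 + 5\right) \left(5 - 2\right) - 3} = - \frac{3395}{4 \cdot 3 - 3} = - \frac{3395}{12 - 3} = - \frac{3395}{9}$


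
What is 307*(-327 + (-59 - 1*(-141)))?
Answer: -75215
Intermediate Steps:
307*(-327 + (-59 - 1*(-141))) = 307*(-327 + (-59 + 141)) = 307*(-327 + 82) = 307*(-245) = -75215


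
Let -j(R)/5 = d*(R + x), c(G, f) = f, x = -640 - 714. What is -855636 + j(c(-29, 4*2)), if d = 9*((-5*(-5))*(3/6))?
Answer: -98511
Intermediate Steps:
x = -1354
d = 225/2 (d = 9*(25*(3*(⅙))) = 9*(25*(½)) = 9*(25/2) = 225/2 ≈ 112.50)
j(R) = 761625 - 1125*R/2 (j(R) = -1125*(R - 1354)/2 = -1125*(-1354 + R)/2 = -5*(-152325 + 225*R/2) = 761625 - 1125*R/2)
-855636 + j(c(-29, 4*2)) = -855636 + (761625 - 2250*2) = -855636 + (761625 - 1125/2*8) = -855636 + (761625 - 4500) = -855636 + 757125 = -98511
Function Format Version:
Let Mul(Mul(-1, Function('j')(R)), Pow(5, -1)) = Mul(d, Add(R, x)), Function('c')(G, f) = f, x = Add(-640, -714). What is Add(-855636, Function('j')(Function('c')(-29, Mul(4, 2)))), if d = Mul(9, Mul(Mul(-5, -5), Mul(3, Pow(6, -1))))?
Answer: -98511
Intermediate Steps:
x = -1354
d = Rational(225, 2) (d = Mul(9, Mul(25, Mul(3, Rational(1, 6)))) = Mul(9, Mul(25, Rational(1, 2))) = Mul(9, Rational(25, 2)) = Rational(225, 2) ≈ 112.50)
Function('j')(R) = Add(761625, Mul(Rational(-1125, 2), R)) (Function('j')(R) = Mul(-5, Mul(Rational(225, 2), Add(R, -1354))) = Mul(-5, Mul(Rational(225, 2), Add(-1354, R))) = Mul(-5, Add(-152325, Mul(Rational(225, 2), R))) = Add(761625, Mul(Rational(-1125, 2), R)))
Add(-855636, Function('j')(Function('c')(-29, Mul(4, 2)))) = Add(-855636, Add(761625, Mul(Rational(-1125, 2), Mul(4, 2)))) = Add(-855636, Add(761625, Mul(Rational(-1125, 2), 8))) = Add(-855636, Add(761625, -4500)) = Add(-855636, 757125) = -98511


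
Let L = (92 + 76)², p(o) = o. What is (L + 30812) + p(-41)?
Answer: 58995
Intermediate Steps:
L = 28224 (L = 168² = 28224)
(L + 30812) + p(-41) = (28224 + 30812) - 41 = 59036 - 41 = 58995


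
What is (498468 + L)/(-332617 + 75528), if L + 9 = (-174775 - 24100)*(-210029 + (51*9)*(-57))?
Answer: -353181823/1933 ≈ -1.8271e+5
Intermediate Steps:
L = 46972683991 (L = -9 + (-174775 - 24100)*(-210029 + (51*9)*(-57)) = -9 - 198875*(-210029 + 459*(-57)) = -9 - 198875*(-210029 - 26163) = -9 - 198875*(-236192) = -9 + 46972684000 = 46972683991)
(498468 + L)/(-332617 + 75528) = (498468 + 46972683991)/(-332617 + 75528) = 46973182459/(-257089) = 46973182459*(-1/257089) = -353181823/1933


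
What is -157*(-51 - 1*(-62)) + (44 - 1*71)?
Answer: -1754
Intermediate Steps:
-157*(-51 - 1*(-62)) + (44 - 1*71) = -157*(-51 + 62) + (44 - 71) = -157*11 - 27 = -1727 - 27 = -1754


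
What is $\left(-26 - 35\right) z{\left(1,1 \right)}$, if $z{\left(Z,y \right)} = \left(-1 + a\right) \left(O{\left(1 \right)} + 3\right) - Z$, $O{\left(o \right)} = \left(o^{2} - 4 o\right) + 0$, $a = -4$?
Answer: $61$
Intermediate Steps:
$O{\left(o \right)} = o^{2} - 4 o$
$z{\left(Z,y \right)} = - Z$ ($z{\left(Z,y \right)} = \left(-1 - 4\right) \left(1 \left(-4 + 1\right) + 3\right) - Z = - 5 \left(1 \left(-3\right) + 3\right) - Z = - 5 \left(-3 + 3\right) - Z = \left(-5\right) 0 - Z = 0 - Z = - Z$)
$\left(-26 - 35\right) z{\left(1,1 \right)} = \left(-26 - 35\right) \left(\left(-1\right) 1\right) = \left(-61\right) \left(-1\right) = 61$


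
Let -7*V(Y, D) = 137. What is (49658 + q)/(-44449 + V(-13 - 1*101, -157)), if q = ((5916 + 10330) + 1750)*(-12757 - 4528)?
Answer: 1088539207/155640 ≈ 6994.0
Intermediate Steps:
q = -311060860 (q = (16246 + 1750)*(-17285) = 17996*(-17285) = -311060860)
V(Y, D) = -137/7 (V(Y, D) = -⅐*137 = -137/7)
(49658 + q)/(-44449 + V(-13 - 1*101, -157)) = (49658 - 311060860)/(-44449 - 137/7) = -311011202/(-311280/7) = -311011202*(-7/311280) = 1088539207/155640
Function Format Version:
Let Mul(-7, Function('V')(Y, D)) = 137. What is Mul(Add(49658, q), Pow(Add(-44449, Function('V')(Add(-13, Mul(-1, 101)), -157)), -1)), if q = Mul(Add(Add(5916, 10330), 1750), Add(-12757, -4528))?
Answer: Rational(1088539207, 155640) ≈ 6994.0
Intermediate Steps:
q = -311060860 (q = Mul(Add(16246, 1750), -17285) = Mul(17996, -17285) = -311060860)
Function('V')(Y, D) = Rational(-137, 7) (Function('V')(Y, D) = Mul(Rational(-1, 7), 137) = Rational(-137, 7))
Mul(Add(49658, q), Pow(Add(-44449, Function('V')(Add(-13, Mul(-1, 101)), -157)), -1)) = Mul(Add(49658, -311060860), Pow(Add(-44449, Rational(-137, 7)), -1)) = Mul(-311011202, Pow(Rational(-311280, 7), -1)) = Mul(-311011202, Rational(-7, 311280)) = Rational(1088539207, 155640)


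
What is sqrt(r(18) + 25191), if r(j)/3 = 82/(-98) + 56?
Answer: 6*sqrt(34513)/7 ≈ 159.24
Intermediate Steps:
r(j) = 8109/49 (r(j) = 3*(82/(-98) + 56) = 3*(82*(-1/98) + 56) = 3*(-41/49 + 56) = 3*(2703/49) = 8109/49)
sqrt(r(18) + 25191) = sqrt(8109/49 + 25191) = sqrt(1242468/49) = 6*sqrt(34513)/7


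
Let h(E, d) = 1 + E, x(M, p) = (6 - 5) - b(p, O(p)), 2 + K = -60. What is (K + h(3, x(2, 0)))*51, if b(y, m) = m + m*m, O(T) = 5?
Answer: -2958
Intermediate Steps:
K = -62 (K = -2 - 60 = -62)
b(y, m) = m + m²
x(M, p) = -29 (x(M, p) = (6 - 5) - 5*(1 + 5) = 1 - 5*6 = 1 - 1*30 = 1 - 30 = -29)
(K + h(3, x(2, 0)))*51 = (-62 + (1 + 3))*51 = (-62 + 4)*51 = -58*51 = -2958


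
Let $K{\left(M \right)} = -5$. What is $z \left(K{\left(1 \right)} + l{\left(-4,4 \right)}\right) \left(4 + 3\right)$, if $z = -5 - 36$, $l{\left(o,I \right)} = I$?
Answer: $287$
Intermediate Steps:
$z = -41$
$z \left(K{\left(1 \right)} + l{\left(-4,4 \right)}\right) \left(4 + 3\right) = - 41 \left(-5 + 4\right) \left(4 + 3\right) = - 41 \left(\left(-1\right) 7\right) = \left(-41\right) \left(-7\right) = 287$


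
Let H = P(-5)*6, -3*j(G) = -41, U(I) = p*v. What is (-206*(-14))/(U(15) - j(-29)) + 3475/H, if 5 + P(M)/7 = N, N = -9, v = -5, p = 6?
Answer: -5542601/77028 ≈ -71.956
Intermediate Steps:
P(M) = -98 (P(M) = -35 + 7*(-9) = -35 - 63 = -98)
U(I) = -30 (U(I) = 6*(-5) = -30)
j(G) = 41/3 (j(G) = -⅓*(-41) = 41/3)
H = -588 (H = -98*6 = -588)
(-206*(-14))/(U(15) - j(-29)) + 3475/H = (-206*(-14))/(-30 - 1*41/3) + 3475/(-588) = 2884/(-30 - 41/3) + 3475*(-1/588) = 2884/(-131/3) - 3475/588 = 2884*(-3/131) - 3475/588 = -8652/131 - 3475/588 = -5542601/77028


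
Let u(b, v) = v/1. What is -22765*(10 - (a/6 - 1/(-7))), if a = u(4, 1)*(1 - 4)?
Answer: -3300925/14 ≈ -2.3578e+5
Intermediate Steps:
u(b, v) = v (u(b, v) = v*1 = v)
a = -3 (a = 1*(1 - 4) = 1*(-3) = -3)
-22765*(10 - (a/6 - 1/(-7))) = -22765*(10 - (-3/6 - 1/(-7))) = -22765*(10 - (-3*⅙ - 1*(-⅐))) = -22765*(10 - (-½ + ⅐)) = -22765*(10 - 1*(-5/14)) = -22765*(10 + 5/14) = -22765*145/14 = -3300925/14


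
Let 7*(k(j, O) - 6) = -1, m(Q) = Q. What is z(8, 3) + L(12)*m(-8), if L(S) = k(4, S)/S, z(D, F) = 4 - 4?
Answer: -82/21 ≈ -3.9048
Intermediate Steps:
z(D, F) = 0
k(j, O) = 41/7 (k(j, O) = 6 + (1/7)*(-1) = 6 - 1/7 = 41/7)
L(S) = 41/(7*S)
z(8, 3) + L(12)*m(-8) = 0 + ((41/7)/12)*(-8) = 0 + ((41/7)*(1/12))*(-8) = 0 + (41/84)*(-8) = 0 - 82/21 = -82/21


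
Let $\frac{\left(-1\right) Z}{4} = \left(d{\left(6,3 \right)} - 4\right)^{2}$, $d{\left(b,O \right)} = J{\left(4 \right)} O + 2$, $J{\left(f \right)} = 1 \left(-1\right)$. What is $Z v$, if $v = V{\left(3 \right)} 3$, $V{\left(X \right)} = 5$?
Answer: $-1500$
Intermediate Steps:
$J{\left(f \right)} = -1$
$d{\left(b,O \right)} = 2 - O$ ($d{\left(b,O \right)} = - O + 2 = 2 - O$)
$v = 15$ ($v = 5 \cdot 3 = 15$)
$Z = -100$ ($Z = - 4 \left(\left(2 - 3\right) - 4\right)^{2} = - 4 \left(-1 - 4\right)^{2} = - 4 \left(-5\right)^{2} = \left(-4\right) 25 = -100$)
$Z v = \left(-100\right) 15 = -1500$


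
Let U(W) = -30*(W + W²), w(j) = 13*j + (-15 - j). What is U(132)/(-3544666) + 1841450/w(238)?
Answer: 3264410751790/5035198053 ≈ 648.32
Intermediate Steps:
w(j) = -15 + 12*j
U(W) = -30*W - 30*W²
U(132)/(-3544666) + 1841450/w(238) = -30*132*(1 + 132)/(-3544666) + 1841450/(-15 + 12*238) = -30*132*133*(-1/3544666) + 1841450/(-15 + 2856) = -526680*(-1/3544666) + 1841450/2841 = 263340/1772333 + 1841450*(1/2841) = 263340/1772333 + 1841450/2841 = 3264410751790/5035198053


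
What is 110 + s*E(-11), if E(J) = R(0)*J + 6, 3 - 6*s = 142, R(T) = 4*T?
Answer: -29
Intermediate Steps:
s = -139/6 (s = ½ - ⅙*142 = ½ - 71/3 = -139/6 ≈ -23.167)
E(J) = 6 (E(J) = (4*0)*J + 6 = 0*J + 6 = 0 + 6 = 6)
110 + s*E(-11) = 110 - 139/6*6 = 110 - 139 = -29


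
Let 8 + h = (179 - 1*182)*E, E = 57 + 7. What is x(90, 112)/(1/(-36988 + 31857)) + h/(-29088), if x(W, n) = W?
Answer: -1679068415/3636 ≈ -4.6179e+5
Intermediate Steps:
E = 64
h = -200 (h = -8 + (179 - 1*182)*64 = -8 + (179 - 182)*64 = -8 - 3*64 = -8 - 192 = -200)
x(90, 112)/(1/(-36988 + 31857)) + h/(-29088) = 90/(1/(-36988 + 31857)) - 200/(-29088) = 90/(1/(-5131)) - 200*(-1/29088) = 90/(-1/5131) + 25/3636 = 90*(-5131) + 25/3636 = -461790 + 25/3636 = -1679068415/3636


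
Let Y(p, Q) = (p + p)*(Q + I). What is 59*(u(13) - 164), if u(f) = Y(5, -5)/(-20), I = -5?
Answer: -9381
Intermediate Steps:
Y(p, Q) = 2*p*(-5 + Q) (Y(p, Q) = (p + p)*(Q - 5) = (2*p)*(-5 + Q) = 2*p*(-5 + Q))
u(f) = 5 (u(f) = (2*5*(-5 - 5))/(-20) = (2*5*(-10))*(-1/20) = -100*(-1/20) = 5)
59*(u(13) - 164) = 59*(5 - 164) = 59*(-159) = -9381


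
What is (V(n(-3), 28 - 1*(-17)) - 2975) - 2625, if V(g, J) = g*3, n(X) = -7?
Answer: -5621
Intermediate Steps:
V(g, J) = 3*g
(V(n(-3), 28 - 1*(-17)) - 2975) - 2625 = (3*(-7) - 2975) - 2625 = (-21 - 2975) - 2625 = -2996 - 2625 = -5621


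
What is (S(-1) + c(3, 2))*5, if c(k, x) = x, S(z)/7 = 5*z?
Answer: -165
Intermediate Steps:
S(z) = 35*z (S(z) = 7*(5*z) = 35*z)
(S(-1) + c(3, 2))*5 = (35*(-1) + 2)*5 = (-35 + 2)*5 = -33*5 = -165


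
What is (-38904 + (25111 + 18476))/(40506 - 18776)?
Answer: 4683/21730 ≈ 0.21551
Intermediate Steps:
(-38904 + (25111 + 18476))/(40506 - 18776) = (-38904 + 43587)/21730 = 4683*(1/21730) = 4683/21730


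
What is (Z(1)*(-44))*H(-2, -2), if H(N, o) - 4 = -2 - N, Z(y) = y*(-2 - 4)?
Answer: 1056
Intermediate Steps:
Z(y) = -6*y (Z(y) = y*(-6) = -6*y)
H(N, o) = 2 - N (H(N, o) = 4 + (-2 - N) = 2 - N)
(Z(1)*(-44))*H(-2, -2) = (-6*1*(-44))*(2 - 1*(-2)) = (-6*(-44))*(2 + 2) = 264*4 = 1056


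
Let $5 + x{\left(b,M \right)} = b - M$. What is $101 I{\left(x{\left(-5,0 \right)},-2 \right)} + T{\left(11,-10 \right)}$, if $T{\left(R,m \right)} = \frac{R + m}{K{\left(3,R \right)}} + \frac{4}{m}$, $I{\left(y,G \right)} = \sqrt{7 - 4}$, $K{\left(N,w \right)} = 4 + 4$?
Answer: $- \frac{11}{40} + 101 \sqrt{3} \approx 174.66$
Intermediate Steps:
$x{\left(b,M \right)} = -5 + b - M$ ($x{\left(b,M \right)} = -5 - \left(M - b\right) = -5 + b - M$)
$K{\left(N,w \right)} = 8$
$I{\left(y,G \right)} = \sqrt{3}$
$T{\left(R,m \right)} = \frac{4}{m} + \frac{R}{8} + \frac{m}{8}$ ($T{\left(R,m \right)} = \frac{R + m}{8} + \frac{4}{m} = \left(R + m\right) \frac{1}{8} + \frac{4}{m} = \left(\frac{R}{8} + \frac{m}{8}\right) + \frac{4}{m} = \frac{4}{m} + \frac{R}{8} + \frac{m}{8}$)
$101 I{\left(x{\left(-5,0 \right)},-2 \right)} + T{\left(11,-10 \right)} = 101 \sqrt{3} + \frac{32 - 10 \left(11 - 10\right)}{8 \left(-10\right)} = 101 \sqrt{3} + \frac{1}{8} \left(- \frac{1}{10}\right) \left(32 - 10\right) = 101 \sqrt{3} + \frac{1}{8} \left(- \frac{1}{10}\right) 22 = 101 \sqrt{3} - \frac{11}{40} = - \frac{11}{40} + 101 \sqrt{3}$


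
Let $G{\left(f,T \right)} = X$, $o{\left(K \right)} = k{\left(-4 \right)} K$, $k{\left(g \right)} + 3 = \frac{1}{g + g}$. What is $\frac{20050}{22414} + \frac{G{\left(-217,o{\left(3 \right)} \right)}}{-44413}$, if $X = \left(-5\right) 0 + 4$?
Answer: $\frac{445195497}{497736491} \approx 0.89444$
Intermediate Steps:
$k{\left(g \right)} = -3 + \frac{1}{2 g}$ ($k{\left(g \right)} = -3 + \frac{1}{g + g} = -3 + \frac{1}{2 g}$)
$o{\left(K \right)} = - \frac{25 K}{8}$ ($o{\left(K \right)} = \left(-3 + \frac{1}{2 \left(-4\right)}\right) K = \left(-3 + \frac{1}{2} \left(- \frac{1}{4}\right)\right) K = \left(-3 - \frac{1}{8}\right) K = - \frac{25 K}{8}$)
$X = 4$ ($X = 0 + 4 = 4$)
$G{\left(f,T \right)} = 4$
$\frac{20050}{22414} + \frac{G{\left(-217,o{\left(3 \right)} \right)}}{-44413} = \frac{20050}{22414} + \frac{4}{-44413} = 20050 \cdot \frac{1}{22414} + 4 \left(- \frac{1}{44413}\right) = \frac{10025}{11207} - \frac{4}{44413} = \frac{445195497}{497736491}$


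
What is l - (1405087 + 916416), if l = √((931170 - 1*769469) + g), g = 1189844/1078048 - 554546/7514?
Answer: -2321503 + √143350159411320395690/29781076 ≈ -2.3211e+6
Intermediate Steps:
g = -73610839799/1012556584 (g = 1189844*(1/1078048) - 554546*1/7514 = 297461/269512 - 277273/3757 = -73610839799/1012556584 ≈ -72.698)
l = √143350159411320395690/29781076 (l = √((931170 - 1*769469) - 73610839799/1012556584) = √((931170 - 769469) - 73610839799/1012556584) = √(161701 - 73610839799/1012556584) = √(163657801349585/1012556584) = √143350159411320395690/29781076 ≈ 402.03)
l - (1405087 + 916416) = √143350159411320395690/29781076 - (1405087 + 916416) = √143350159411320395690/29781076 - 1*2321503 = √143350159411320395690/29781076 - 2321503 = -2321503 + √143350159411320395690/29781076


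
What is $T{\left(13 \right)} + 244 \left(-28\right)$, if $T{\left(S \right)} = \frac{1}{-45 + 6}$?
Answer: $- \frac{266449}{39} \approx -6832.0$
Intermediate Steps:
$T{\left(S \right)} = - \frac{1}{39}$ ($T{\left(S \right)} = \frac{1}{-39} = - \frac{1}{39}$)
$T{\left(13 \right)} + 244 \left(-28\right) = - \frac{1}{39} + 244 \left(-28\right) = - \frac{1}{39} - 6832 = - \frac{266449}{39}$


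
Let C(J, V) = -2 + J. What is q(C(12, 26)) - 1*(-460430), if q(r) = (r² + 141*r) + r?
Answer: 461950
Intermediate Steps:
q(r) = r² + 142*r
q(C(12, 26)) - 1*(-460430) = (-2 + 12)*(142 + (-2 + 12)) - 1*(-460430) = 10*(142 + 10) + 460430 = 10*152 + 460430 = 1520 + 460430 = 461950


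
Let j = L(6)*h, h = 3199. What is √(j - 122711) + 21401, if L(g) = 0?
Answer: 21401 + I*√122711 ≈ 21401.0 + 350.3*I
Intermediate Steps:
j = 0 (j = 0*3199 = 0)
√(j - 122711) + 21401 = √(0 - 122711) + 21401 = √(-122711) + 21401 = I*√122711 + 21401 = 21401 + I*√122711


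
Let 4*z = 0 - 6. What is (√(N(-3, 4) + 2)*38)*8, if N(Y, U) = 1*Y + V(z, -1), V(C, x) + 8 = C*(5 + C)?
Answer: 152*I*√57 ≈ 1147.6*I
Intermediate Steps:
z = -3/2 (z = (0 - 6)/4 = (¼)*(-6) = -3/2 ≈ -1.5000)
V(C, x) = -8 + C*(5 + C)
N(Y, U) = -53/4 + Y (N(Y, U) = 1*Y + (-8 + (-3/2)² + 5*(-3/2)) = Y + (-8 + 9/4 - 15/2) = Y - 53/4 = -53/4 + Y)
(√(N(-3, 4) + 2)*38)*8 = (√((-53/4 - 3) + 2)*38)*8 = (√(-65/4 + 2)*38)*8 = (√(-57/4)*38)*8 = ((I*√57/2)*38)*8 = (19*I*√57)*8 = 152*I*√57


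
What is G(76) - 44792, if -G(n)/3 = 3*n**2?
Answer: -96776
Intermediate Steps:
G(n) = -9*n**2
G(76) - 44792 = -9*76**2 - 44792 = -9*5776 - 44792 = -51984 - 44792 = -96776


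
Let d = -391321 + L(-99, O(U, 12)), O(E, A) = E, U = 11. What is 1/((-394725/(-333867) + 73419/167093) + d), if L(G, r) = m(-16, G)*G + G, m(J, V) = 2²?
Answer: -18595612877/7286028499026066 ≈ -2.5522e-6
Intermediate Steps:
m(J, V) = 4
L(G, r) = 5*G (L(G, r) = 4*G + G = 5*G)
d = -391816 (d = -391321 + 5*(-99) = -391321 - 495 = -391816)
1/((-394725/(-333867) + 73419/167093) + d) = 1/((-394725/(-333867) + 73419/167093) - 391816) = 1/((-394725*(-1/333867) + 73419*(1/167093)) - 391816) = 1/((131575/111289 + 73419/167093) - 391816) = 1/(30155988566/18595612877 - 391816) = 1/(-7286028499026066/18595612877) = -18595612877/7286028499026066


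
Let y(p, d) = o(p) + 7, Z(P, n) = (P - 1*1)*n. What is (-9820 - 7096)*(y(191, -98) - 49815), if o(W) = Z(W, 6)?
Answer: 823267888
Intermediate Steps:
Z(P, n) = n*(-1 + P) (Z(P, n) = (P - 1)*n = (-1 + P)*n = n*(-1 + P))
o(W) = -6 + 6*W (o(W) = 6*(-1 + W) = -6 + 6*W)
y(p, d) = 1 + 6*p (y(p, d) = (-6 + 6*p) + 7 = 1 + 6*p)
(-9820 - 7096)*(y(191, -98) - 49815) = (-9820 - 7096)*((1 + 6*191) - 49815) = -16916*((1 + 1146) - 49815) = -16916*(1147 - 49815) = -16916*(-48668) = 823267888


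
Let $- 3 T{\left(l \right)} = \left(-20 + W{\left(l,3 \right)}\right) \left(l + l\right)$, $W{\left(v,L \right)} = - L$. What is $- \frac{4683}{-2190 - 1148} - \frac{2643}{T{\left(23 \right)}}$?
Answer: $- \frac{5378097}{882901} \approx -6.0914$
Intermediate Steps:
$T{\left(l \right)} = \frac{46 l}{3}$ ($T{\left(l \right)} = - \frac{\left(-20 - 3\right) \left(l + l\right)}{3} = - \frac{\left(-20 - 3\right) 2 l}{3} = - \frac{\left(-23\right) 2 l}{3} = - \frac{\left(-46\right) l}{3} = \frac{46 l}{3}$)
$- \frac{4683}{-2190 - 1148} - \frac{2643}{T{\left(23 \right)}} = - \frac{4683}{-2190 - 1148} - \frac{2643}{\frac{46}{3} \cdot 23} = - \frac{4683}{-2190 - 1148} - \frac{2643}{\frac{1058}{3}} = - \frac{4683}{-3338} - \frac{7929}{1058} = \left(-4683\right) \left(- \frac{1}{3338}\right) - \frac{7929}{1058} = \frac{4683}{3338} - \frac{7929}{1058} = - \frac{5378097}{882901}$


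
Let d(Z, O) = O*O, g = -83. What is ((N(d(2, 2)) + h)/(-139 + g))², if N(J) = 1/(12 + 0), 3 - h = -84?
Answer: 1092025/7096896 ≈ 0.15387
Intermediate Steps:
h = 87 (h = 3 - 1*(-84) = 3 + 84 = 87)
d(Z, O) = O²
N(J) = 1/12
((N(d(2, 2)) + h)/(-139 + g))² = ((1/12 + 87)/(-139 - 83))² = ((1045/12)/(-222))² = ((1045/12)*(-1/222))² = (-1045/2664)² = 1092025/7096896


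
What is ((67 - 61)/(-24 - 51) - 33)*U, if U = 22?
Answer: -18194/25 ≈ -727.76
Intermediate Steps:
((67 - 61)/(-24 - 51) - 33)*U = ((67 - 61)/(-24 - 51) - 33)*22 = (6/(-75) - 33)*22 = (6*(-1/75) - 33)*22 = (-2/25 - 33)*22 = -827/25*22 = -18194/25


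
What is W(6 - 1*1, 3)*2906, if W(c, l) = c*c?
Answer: 72650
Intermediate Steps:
W(c, l) = c²
W(6 - 1*1, 3)*2906 = (6 - 1*1)²*2906 = (6 - 1)²*2906 = 5²*2906 = 25*2906 = 72650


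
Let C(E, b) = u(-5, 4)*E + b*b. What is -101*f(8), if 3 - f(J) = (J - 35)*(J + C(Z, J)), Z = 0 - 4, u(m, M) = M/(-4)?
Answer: -207555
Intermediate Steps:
u(m, M) = -M/4 (u(m, M) = M*(-1/4) = -M/4)
Z = -4
C(E, b) = b**2 - E (C(E, b) = (-1/4*4)*E + b*b = -E + b**2 = b**2 - E)
f(J) = 3 - (-35 + J)*(4 + J + J**2) (f(J) = 3 - (J - 35)*(J + (J**2 - 1*(-4))) = 3 - (-35 + J)*(J + (J**2 + 4)) = 3 - (-35 + J)*(J + (4 + J**2)) = 3 - (-35 + J)*(4 + J + J**2))
-101*f(8) = -101*(143 - 1*8**3 + 31*8 + 34*8**2) = -101*(143 - 1*512 + 248 + 34*64) = -101*(143 - 512 + 248 + 2176) = -101*2055 = -207555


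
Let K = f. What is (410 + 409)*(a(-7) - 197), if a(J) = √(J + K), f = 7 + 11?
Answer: -161343 + 819*√11 ≈ -1.5863e+5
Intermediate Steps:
f = 18
K = 18
a(J) = √(18 + J) (a(J) = √(J + 18) = √(18 + J))
(410 + 409)*(a(-7) - 197) = (410 + 409)*(√(18 - 7) - 197) = 819*(√11 - 197) = 819*(-197 + √11) = -161343 + 819*√11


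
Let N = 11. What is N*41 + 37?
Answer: 488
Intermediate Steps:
N*41 + 37 = 11*41 + 37 = 451 + 37 = 488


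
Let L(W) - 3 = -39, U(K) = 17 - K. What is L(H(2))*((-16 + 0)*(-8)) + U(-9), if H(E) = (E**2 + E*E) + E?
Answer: -4582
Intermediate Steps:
H(E) = E + 2*E**2 (H(E) = (E**2 + E**2) + E = 2*E**2 + E = E + 2*E**2)
L(W) = -36 (L(W) = 3 - 39 = -36)
L(H(2))*((-16 + 0)*(-8)) + U(-9) = -36*(-16 + 0)*(-8) + (17 - 1*(-9)) = -(-576)*(-8) + (17 + 9) = -36*128 + 26 = -4608 + 26 = -4582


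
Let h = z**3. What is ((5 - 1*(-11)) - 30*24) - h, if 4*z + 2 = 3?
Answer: -45057/64 ≈ -704.02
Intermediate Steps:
z = 1/4 (z = -1/2 + (1/4)*3 = -1/2 + 3/4 = 1/4 ≈ 0.25000)
h = 1/64 (h = (1/4)**3 = 1/64 ≈ 0.015625)
((5 - 1*(-11)) - 30*24) - h = ((5 - 1*(-11)) - 30*24) - 1*1/64 = ((5 + 11) - 720) - 1/64 = (16 - 720) - 1/64 = -704 - 1/64 = -45057/64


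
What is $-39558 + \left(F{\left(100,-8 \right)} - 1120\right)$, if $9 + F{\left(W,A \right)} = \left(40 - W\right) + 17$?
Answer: $-40730$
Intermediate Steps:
$F{\left(W,A \right)} = 48 - W$ ($F{\left(W,A \right)} = -9 + \left(\left(40 - W\right) + 17\right) = -9 - \left(-57 + W\right) = 48 - W$)
$-39558 + \left(F{\left(100,-8 \right)} - 1120\right) = -39558 + \left(\left(48 - 100\right) - 1120\right) = -39558 - 1172 = -40730$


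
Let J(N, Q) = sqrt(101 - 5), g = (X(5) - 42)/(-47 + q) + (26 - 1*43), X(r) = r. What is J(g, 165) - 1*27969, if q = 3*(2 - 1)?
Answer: -27969 + 4*sqrt(6) ≈ -27959.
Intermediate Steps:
q = 3 (q = 3*1 = 3)
g = -711/44 (g = (5 - 42)/(-47 + 3) + (26 - 1*43) = -37/(-44) + (26 - 43) = -37*(-1/44) - 17 = 37/44 - 17 = -711/44 ≈ -16.159)
J(N, Q) = 4*sqrt(6) (J(N, Q) = sqrt(96) = 4*sqrt(6))
J(g, 165) - 1*27969 = 4*sqrt(6) - 1*27969 = 4*sqrt(6) - 27969 = -27969 + 4*sqrt(6)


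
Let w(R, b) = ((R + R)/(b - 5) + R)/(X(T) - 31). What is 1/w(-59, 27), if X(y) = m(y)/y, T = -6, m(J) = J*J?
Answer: 407/708 ≈ 0.57486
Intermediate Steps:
m(J) = J²
X(y) = y (X(y) = y²/y = y)
w(R, b) = -R/37 - 2*R/(37*(-5 + b)) (w(R, b) = ((R + R)/(b - 5) + R)/(-6 - 31) = ((2*R)/(-5 + b) + R)/(-37) = (2*R/(-5 + b) + R)*(-1/37) = (R + 2*R/(-5 + b))*(-1/37) = -R/37 - 2*R/(37*(-5 + b)))
1/w(-59, 27) = 1/((1/37)*(-59)*(3 - 1*27)/(-5 + 27)) = 1/((1/37)*(-59)*(3 - 27)/22) = 1/((1/37)*(-59)*(1/22)*(-24)) = 1/(708/407) = 407/708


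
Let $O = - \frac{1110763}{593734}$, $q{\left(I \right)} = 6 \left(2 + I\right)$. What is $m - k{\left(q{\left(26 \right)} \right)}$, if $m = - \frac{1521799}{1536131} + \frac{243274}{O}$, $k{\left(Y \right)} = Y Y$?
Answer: $- \frac{270038496839854305}{1706277477953} \approx -1.5826 \cdot 10^{5}$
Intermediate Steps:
$q{\left(I \right)} = 12 + 6 I$
$k{\left(Y \right)} = Y^{2}$
$O = - \frac{1110763}{593734}$ ($O = \left(-1110763\right) \frac{1}{593734} = - \frac{1110763}{593734} \approx -1.8708$)
$m = - \frac{221880521302108833}{1706277477953}$ ($m = - \frac{1521799}{1536131} + \frac{243274}{- \frac{1110763}{593734}} = \left(-1521799\right) \frac{1}{1536131} + 243274 \left(- \frac{593734}{1110763}\right) = - \frac{1521799}{1536131} - \frac{144440045116}{1110763} = - \frac{221880521302108833}{1706277477953} \approx -1.3004 \cdot 10^{5}$)
$m - k{\left(q{\left(26 \right)} \right)} = - \frac{221880521302108833}{1706277477953} - \left(12 + 6 \cdot 26\right)^{2} = - \frac{221880521302108833}{1706277477953} - \left(12 + 156\right)^{2} = - \frac{221880521302108833}{1706277477953} - 168^{2} = - \frac{221880521302108833}{1706277477953} - 28224 = - \frac{270038496839854305}{1706277477953}$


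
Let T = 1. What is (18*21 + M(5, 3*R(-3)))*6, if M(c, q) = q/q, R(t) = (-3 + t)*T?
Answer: 2274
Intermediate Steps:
R(t) = -3 + t (R(t) = (-3 + t)*1 = -3 + t)
M(c, q) = 1
(18*21 + M(5, 3*R(-3)))*6 = (18*21 + 1)*6 = (378 + 1)*6 = 379*6 = 2274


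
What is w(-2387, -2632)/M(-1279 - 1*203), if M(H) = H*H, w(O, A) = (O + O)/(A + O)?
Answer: 341/787382154 ≈ 4.3308e-7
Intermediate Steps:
w(O, A) = 2*O/(A + O) (w(O, A) = (2*O)/(A + O) = 2*O/(A + O))
M(H) = H²
w(-2387, -2632)/M(-1279 - 1*203) = (2*(-2387)/(-2632 - 2387))/((-1279 - 1*203)²) = (2*(-2387)/(-5019))/((-1279 - 203)²) = (2*(-2387)*(-1/5019))/((-1482)²) = (682/717)/2196324 = (682/717)*(1/2196324) = 341/787382154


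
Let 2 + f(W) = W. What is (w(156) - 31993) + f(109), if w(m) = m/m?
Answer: -31885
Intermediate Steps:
w(m) = 1
f(W) = -2 + W
(w(156) - 31993) + f(109) = (1 - 31993) + (-2 + 109) = -31992 + 107 = -31885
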